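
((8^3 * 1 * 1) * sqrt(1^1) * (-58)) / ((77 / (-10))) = 3856.62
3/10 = 0.30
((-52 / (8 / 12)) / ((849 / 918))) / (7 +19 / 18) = -429624 / 41035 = -10.47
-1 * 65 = -65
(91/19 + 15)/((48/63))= 987/38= 25.97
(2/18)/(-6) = -1/54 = -0.02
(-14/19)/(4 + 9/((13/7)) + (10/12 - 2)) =-1092/11381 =-0.10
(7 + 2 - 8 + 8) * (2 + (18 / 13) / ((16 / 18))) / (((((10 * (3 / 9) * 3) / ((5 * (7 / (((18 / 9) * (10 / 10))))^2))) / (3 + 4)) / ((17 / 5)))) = 1941723 / 416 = 4667.60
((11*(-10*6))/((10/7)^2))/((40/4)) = -1617/50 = -32.34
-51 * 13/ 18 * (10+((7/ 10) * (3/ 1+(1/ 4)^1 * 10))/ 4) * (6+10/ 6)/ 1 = -4457791/ 1440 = -3095.69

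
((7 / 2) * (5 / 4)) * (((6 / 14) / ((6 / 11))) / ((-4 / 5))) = -275 / 64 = -4.30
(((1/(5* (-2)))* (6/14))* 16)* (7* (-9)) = 216/5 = 43.20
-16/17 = -0.94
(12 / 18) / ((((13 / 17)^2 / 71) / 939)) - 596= 75409.29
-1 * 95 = -95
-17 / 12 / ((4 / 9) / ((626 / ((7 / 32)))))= -63852 / 7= -9121.71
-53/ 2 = -26.50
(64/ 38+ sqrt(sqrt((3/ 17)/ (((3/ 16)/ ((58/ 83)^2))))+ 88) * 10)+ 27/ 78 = 1003/ 494+ 20 * sqrt(81838 * sqrt(17)+ 43800262)/ 1411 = 96.20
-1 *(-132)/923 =132/923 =0.14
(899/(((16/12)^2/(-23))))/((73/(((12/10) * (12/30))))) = -558279/7300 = -76.48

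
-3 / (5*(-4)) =3 / 20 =0.15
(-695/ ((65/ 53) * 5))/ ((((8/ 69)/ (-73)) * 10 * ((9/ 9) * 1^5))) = 37107579/ 5200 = 7136.07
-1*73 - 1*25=-98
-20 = -20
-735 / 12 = -245 / 4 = -61.25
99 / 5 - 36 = -81 / 5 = -16.20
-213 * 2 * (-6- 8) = 5964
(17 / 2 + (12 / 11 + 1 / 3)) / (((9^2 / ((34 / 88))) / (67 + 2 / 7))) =1748195 / 548856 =3.19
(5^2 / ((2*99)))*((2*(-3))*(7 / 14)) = -25 / 66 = -0.38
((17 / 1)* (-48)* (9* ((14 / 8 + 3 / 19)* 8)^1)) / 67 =-1673.02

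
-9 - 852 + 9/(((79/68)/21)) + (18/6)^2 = -54456/79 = -689.32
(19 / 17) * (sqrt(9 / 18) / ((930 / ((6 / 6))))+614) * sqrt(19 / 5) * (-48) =76 * sqrt(95) * (-1142040 - sqrt(2)) / 13175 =-64210.58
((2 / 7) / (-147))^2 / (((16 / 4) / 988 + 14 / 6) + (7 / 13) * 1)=988 / 752130057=0.00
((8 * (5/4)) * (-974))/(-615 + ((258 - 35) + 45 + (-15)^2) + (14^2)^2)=-4870/19147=-0.25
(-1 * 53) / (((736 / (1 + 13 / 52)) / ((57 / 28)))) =-15105 / 82432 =-0.18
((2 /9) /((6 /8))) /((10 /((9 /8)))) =1 /30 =0.03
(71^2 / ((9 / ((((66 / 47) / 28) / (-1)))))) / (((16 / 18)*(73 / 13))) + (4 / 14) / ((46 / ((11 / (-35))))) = -1741488001 / 309338960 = -5.63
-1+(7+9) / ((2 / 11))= 87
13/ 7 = 1.86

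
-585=-585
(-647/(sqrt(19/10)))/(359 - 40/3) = -1941 * sqrt(190)/19703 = -1.36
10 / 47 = 0.21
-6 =-6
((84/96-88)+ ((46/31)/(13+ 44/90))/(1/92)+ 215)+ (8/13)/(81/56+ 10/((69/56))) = 9982843254639/72308010632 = 138.06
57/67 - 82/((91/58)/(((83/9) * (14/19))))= -52769521/148941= -354.30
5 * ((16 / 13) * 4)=320 / 13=24.62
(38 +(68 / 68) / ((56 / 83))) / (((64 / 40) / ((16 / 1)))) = 11055 / 28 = 394.82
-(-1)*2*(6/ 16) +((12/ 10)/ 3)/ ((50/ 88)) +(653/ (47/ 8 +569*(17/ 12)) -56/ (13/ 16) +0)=-66.66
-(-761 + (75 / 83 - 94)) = 70890 / 83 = 854.10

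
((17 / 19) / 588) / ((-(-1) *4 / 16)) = 17 / 2793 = 0.01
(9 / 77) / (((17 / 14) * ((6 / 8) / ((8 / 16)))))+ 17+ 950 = 180841 / 187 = 967.06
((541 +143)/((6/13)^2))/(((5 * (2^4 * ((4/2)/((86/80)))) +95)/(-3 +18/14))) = -552292/24465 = -22.57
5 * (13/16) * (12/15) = 13/4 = 3.25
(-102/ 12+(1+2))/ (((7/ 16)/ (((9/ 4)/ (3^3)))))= -22/ 21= -1.05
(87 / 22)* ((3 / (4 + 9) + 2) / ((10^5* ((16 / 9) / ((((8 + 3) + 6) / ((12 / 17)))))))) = 2187441 / 1830400000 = 0.00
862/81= 10.64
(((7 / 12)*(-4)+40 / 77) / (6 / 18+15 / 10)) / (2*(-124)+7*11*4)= -0.02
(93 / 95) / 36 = 31 / 1140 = 0.03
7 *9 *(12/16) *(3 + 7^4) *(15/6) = 567945/2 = 283972.50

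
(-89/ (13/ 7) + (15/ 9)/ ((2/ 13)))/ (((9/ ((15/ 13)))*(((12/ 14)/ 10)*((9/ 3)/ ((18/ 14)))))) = -72325/ 3042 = -23.78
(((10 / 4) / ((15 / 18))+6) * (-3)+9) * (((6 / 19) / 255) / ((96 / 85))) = -3 / 152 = -0.02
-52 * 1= -52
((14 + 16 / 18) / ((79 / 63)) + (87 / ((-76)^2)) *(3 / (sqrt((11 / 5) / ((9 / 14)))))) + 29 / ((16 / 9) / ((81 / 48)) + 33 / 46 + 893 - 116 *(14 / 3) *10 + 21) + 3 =783 *sqrt(770) / 889504 + 59046050977 / 3971626487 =14.89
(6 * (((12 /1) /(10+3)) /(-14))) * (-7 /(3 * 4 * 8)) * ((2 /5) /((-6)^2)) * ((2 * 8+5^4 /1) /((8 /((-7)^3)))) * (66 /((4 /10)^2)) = -12092465 /3328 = -3633.55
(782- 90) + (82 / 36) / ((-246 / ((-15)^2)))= 8279 / 12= 689.92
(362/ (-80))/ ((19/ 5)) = -181/ 152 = -1.19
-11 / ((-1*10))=1.10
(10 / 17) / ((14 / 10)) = 50 / 119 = 0.42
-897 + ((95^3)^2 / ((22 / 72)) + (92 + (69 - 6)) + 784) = 26463308062962 / 11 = 2405755278451.09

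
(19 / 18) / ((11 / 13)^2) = 1.47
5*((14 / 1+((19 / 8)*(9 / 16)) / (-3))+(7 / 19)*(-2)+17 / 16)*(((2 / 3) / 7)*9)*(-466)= -117980715 / 4256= -27721.03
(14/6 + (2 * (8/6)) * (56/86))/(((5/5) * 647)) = 175/27821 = 0.01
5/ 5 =1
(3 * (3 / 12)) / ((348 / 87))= 3 / 16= 0.19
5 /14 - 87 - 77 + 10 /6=-6803 /42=-161.98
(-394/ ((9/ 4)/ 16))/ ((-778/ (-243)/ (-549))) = 186888384/ 389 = 480432.86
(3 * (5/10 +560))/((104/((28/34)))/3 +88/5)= 28.17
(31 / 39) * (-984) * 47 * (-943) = 450655928 / 13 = 34665840.62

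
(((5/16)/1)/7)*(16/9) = 5/63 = 0.08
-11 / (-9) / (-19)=-11 / 171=-0.06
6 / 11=0.55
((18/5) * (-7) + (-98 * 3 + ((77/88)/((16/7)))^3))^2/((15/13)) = 145584881150845817317/1649267441664000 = 88272.45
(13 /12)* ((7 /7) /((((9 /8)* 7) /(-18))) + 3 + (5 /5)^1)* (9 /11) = 117 /77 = 1.52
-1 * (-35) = 35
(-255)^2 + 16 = 65041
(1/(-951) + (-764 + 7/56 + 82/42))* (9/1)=-121731021/17752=-6857.31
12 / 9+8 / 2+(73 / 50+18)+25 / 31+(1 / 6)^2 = 715009 / 27900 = 25.63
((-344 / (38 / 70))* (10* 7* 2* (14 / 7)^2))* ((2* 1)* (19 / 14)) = -963200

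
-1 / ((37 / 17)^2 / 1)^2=-83521 / 1874161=-0.04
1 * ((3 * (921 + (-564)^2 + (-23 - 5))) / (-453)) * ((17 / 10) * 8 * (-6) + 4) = 123767732 / 755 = 163930.77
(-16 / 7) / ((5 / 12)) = -192 / 35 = -5.49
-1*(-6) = 6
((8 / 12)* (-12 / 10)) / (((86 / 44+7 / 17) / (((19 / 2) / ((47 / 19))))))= -270028 / 207975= -1.30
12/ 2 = 6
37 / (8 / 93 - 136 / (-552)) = 26381 / 237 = 111.31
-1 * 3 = -3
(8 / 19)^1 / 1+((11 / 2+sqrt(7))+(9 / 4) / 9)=sqrt(7)+469 / 76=8.82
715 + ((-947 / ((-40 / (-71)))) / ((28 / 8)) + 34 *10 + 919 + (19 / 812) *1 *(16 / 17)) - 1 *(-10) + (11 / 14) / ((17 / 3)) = 103798929 / 69020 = 1503.90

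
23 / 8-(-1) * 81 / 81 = 31 / 8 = 3.88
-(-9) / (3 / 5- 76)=-45 / 377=-0.12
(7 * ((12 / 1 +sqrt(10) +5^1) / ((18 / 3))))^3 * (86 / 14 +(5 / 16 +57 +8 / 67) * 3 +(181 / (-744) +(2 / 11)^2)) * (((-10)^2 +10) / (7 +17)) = 3233728801805285 * sqrt(10) / 2842532352 +1817820181630565 / 258412032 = 10632058.53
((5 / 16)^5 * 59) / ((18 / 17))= 3134375 / 18874368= 0.17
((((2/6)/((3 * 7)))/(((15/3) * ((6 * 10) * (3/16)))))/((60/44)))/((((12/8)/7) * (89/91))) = 8008/8110125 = 0.00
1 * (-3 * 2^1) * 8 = -48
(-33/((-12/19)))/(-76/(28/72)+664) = 1463/13120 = 0.11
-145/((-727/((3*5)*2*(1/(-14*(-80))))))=435/81424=0.01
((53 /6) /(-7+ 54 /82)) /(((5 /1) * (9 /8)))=-2173 /8775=-0.25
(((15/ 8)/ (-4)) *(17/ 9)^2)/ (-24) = 1445/ 20736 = 0.07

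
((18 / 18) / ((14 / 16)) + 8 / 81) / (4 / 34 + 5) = 11968 / 49329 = 0.24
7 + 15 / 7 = 64 / 7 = 9.14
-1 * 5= -5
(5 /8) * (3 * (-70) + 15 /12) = -4175 /32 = -130.47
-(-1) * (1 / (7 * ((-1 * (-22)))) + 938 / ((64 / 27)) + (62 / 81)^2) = 6406886203 / 16166304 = 396.31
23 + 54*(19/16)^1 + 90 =1417/8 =177.12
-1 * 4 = -4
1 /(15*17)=1 /255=0.00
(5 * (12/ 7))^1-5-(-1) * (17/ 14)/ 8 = 417/ 112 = 3.72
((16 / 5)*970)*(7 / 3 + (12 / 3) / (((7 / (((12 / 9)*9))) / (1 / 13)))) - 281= 2347511 / 273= 8598.94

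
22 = 22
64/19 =3.37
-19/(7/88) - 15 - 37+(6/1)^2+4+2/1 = -1742/7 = -248.86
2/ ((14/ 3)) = 3/ 7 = 0.43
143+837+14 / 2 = 987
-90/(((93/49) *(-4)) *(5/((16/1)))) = 1176/31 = 37.94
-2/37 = -0.05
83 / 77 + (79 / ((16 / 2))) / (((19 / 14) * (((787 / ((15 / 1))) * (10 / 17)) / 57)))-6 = 4128709 / 484792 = 8.52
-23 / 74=-0.31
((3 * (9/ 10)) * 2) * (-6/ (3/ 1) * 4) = -216/ 5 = -43.20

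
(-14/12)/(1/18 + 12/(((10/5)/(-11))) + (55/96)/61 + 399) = -20496/5851285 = -0.00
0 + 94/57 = 94/57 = 1.65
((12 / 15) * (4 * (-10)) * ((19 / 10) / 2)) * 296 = -44992 / 5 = -8998.40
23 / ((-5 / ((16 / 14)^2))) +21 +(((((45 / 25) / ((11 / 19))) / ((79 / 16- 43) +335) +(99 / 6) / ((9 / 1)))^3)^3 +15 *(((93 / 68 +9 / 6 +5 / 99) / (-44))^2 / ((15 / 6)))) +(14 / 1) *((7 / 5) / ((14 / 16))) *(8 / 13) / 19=52459647278336418649106318237720884604931564662629378439757029377 / 200208083669467508568481777392547276292479191755844201000000000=262.03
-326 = -326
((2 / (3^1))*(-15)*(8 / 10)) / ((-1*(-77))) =-8 / 77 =-0.10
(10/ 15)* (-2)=-4/ 3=-1.33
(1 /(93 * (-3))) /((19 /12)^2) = -16 /11191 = -0.00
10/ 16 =5/ 8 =0.62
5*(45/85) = 45/17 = 2.65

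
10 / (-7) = -10 / 7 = -1.43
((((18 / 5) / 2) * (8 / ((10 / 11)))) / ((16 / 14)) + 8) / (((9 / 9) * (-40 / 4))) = -1093 / 500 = -2.19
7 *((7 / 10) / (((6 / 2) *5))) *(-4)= -98 / 75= -1.31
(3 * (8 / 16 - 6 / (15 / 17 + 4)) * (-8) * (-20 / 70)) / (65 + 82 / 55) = -53240 / 708239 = -0.08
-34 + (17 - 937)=-954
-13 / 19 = -0.68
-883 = -883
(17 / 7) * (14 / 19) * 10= 340 / 19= 17.89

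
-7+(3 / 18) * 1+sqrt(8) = -41 / 6+2 * sqrt(2) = -4.00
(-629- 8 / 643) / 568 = -404455 / 365224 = -1.11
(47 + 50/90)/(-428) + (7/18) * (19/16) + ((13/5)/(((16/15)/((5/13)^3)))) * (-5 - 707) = -4788931/48672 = -98.39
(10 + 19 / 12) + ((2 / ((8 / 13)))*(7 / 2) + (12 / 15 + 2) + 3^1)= 3451 / 120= 28.76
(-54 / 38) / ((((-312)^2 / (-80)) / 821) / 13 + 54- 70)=110835 / 1256812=0.09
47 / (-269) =-47 / 269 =-0.17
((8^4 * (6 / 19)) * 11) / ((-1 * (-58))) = 135168 / 551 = 245.31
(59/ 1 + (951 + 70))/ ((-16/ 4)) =-270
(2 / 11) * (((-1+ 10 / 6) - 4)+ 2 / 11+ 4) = 56 / 363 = 0.15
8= 8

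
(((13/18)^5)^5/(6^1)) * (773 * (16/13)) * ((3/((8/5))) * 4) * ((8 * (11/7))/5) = 4615434950493272470096875354583/5269394202393804140856468307968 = 0.88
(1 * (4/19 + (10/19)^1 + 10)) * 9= 1836/19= 96.63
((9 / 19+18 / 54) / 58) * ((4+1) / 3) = 0.02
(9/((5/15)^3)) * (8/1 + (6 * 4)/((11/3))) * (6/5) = 46656/11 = 4241.45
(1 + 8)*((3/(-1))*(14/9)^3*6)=-5488/9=-609.78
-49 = -49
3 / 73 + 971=70886 / 73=971.04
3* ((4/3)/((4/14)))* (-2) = -28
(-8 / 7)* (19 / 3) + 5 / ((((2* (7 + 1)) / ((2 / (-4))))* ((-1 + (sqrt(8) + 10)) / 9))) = -363577 / 49056 + 45* sqrt(2) / 1168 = -7.36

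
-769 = -769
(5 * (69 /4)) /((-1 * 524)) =-345 /2096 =-0.16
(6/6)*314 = 314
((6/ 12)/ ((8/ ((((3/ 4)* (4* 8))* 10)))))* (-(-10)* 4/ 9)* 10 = 2000/ 3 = 666.67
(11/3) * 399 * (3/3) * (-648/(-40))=118503/5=23700.60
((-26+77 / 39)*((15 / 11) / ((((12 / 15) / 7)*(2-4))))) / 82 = 163975 / 93808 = 1.75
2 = 2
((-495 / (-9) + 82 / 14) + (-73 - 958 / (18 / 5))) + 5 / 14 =-35015 / 126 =-277.90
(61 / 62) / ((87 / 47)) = 2867 / 5394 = 0.53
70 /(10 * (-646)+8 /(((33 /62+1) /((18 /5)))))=-16625 /1529786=-0.01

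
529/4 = 132.25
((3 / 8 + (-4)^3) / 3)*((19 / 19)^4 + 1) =-509 / 12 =-42.42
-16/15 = -1.07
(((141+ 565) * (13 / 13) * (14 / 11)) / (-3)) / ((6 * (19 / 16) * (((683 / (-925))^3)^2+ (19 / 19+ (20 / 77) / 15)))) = -173356912876847656250000 / 4863615707806789484049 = -35.64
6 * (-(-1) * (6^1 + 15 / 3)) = 66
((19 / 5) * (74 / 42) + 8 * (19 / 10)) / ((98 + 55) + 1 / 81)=62073 / 433790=0.14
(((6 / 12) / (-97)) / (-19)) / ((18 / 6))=0.00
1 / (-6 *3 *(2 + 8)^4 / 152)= -19 / 22500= -0.00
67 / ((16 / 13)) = 54.44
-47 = -47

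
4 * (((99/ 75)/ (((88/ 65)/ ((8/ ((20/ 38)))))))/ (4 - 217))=-494/ 1775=-0.28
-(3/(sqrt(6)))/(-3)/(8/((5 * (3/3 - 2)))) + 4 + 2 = 6 - 5 * sqrt(6)/48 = 5.74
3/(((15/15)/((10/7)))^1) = 30/7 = 4.29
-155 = -155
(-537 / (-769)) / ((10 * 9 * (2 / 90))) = 537 / 1538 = 0.35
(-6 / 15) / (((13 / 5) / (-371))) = 742 / 13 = 57.08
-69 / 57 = -23 / 19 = -1.21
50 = 50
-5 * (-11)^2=-605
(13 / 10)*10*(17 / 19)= 221 / 19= 11.63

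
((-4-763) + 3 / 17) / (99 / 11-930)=0.83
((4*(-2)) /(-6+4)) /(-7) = -4 /7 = -0.57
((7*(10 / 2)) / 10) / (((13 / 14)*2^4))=49 / 208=0.24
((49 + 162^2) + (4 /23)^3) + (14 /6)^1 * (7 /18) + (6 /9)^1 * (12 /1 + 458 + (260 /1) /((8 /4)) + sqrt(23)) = 2 * sqrt(23) /3 + 17538381113 /657018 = 26697.11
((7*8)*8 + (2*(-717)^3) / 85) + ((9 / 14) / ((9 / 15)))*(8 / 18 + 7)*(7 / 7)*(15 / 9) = -92882716421 / 10710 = -8672522.54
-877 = -877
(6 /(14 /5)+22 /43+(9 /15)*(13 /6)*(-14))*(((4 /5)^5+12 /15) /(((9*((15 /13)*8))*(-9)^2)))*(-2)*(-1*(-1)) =267954388 /51428671875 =0.01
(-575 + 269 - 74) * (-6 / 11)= 2280 / 11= 207.27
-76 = -76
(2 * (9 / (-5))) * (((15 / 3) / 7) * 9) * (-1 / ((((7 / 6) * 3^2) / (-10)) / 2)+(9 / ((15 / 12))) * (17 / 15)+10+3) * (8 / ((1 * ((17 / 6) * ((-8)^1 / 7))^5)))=27250372107 / 2271771200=12.00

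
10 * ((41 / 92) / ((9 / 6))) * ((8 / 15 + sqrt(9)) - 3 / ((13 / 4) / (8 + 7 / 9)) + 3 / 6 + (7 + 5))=42271 / 1794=23.56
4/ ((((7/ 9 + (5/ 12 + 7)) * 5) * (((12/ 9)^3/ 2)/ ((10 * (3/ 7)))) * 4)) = 0.09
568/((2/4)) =1136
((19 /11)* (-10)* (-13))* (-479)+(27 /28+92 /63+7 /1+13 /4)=-107544.60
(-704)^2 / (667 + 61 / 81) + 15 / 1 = 5119527 / 6761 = 757.21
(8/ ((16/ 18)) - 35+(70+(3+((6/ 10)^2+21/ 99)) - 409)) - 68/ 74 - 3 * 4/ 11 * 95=-465.98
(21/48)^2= 49/256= 0.19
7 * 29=203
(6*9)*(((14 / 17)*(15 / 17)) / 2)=5670 / 289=19.62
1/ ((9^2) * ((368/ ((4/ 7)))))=1/ 52164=0.00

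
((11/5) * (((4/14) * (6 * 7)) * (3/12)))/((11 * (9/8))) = 8/15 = 0.53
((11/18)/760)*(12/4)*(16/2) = 11/570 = 0.02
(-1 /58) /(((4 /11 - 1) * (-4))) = -0.01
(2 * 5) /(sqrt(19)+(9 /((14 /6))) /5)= -4725 /11273+6125 * sqrt(19) /11273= 1.95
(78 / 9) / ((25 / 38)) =988 / 75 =13.17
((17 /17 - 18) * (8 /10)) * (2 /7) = -136 /35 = -3.89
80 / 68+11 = 207 / 17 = 12.18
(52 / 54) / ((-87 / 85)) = -2210 / 2349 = -0.94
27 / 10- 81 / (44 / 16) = -2943 / 110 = -26.75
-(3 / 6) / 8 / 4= -1 / 64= -0.02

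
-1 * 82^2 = -6724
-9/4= -2.25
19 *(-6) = -114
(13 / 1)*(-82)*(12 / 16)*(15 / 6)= -7995 / 4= -1998.75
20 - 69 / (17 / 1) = 271 / 17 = 15.94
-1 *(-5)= 5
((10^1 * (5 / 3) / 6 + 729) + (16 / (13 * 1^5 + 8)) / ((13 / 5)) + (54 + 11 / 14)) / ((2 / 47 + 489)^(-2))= 680923728005975 / 3618342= 188186668.92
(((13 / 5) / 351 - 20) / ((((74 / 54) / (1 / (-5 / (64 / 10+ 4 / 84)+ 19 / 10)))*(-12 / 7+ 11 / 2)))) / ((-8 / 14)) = 89533927 / 14929093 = 6.00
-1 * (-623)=623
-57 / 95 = -3 / 5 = -0.60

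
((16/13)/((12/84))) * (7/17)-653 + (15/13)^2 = -1862052/2873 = -648.12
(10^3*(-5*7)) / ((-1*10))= 3500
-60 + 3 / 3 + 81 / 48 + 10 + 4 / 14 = -5267 / 112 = -47.03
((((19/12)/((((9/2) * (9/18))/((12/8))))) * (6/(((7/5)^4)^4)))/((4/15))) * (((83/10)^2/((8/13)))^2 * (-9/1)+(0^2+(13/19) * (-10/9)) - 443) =-12347.58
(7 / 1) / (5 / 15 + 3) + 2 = 41 / 10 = 4.10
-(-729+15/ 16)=11649/ 16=728.06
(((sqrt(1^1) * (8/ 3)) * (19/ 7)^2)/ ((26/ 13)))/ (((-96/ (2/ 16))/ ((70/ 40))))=-361/ 16128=-0.02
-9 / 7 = -1.29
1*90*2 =180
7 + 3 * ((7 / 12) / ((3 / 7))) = 133 / 12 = 11.08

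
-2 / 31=-0.06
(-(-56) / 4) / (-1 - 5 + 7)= 14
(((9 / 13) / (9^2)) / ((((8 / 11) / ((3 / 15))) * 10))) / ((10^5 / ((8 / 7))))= 11 / 4095000000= 0.00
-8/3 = -2.67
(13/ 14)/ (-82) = -13/ 1148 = -0.01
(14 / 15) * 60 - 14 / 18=497 / 9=55.22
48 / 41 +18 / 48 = 507 / 328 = 1.55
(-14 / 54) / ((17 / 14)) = -98 / 459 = -0.21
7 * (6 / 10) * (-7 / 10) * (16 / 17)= -1176 / 425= -2.77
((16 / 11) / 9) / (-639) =-16 / 63261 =-0.00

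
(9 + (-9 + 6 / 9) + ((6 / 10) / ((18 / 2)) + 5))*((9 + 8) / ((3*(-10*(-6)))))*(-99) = -8041 / 150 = -53.61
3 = 3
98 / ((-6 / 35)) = -1715 / 3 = -571.67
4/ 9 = 0.44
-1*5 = -5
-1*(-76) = 76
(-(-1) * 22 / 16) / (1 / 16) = 22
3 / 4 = 0.75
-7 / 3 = -2.33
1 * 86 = 86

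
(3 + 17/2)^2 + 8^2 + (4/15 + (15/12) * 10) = 12541/60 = 209.02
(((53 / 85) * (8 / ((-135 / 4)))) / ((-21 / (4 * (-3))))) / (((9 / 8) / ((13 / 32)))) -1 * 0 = -22048 / 722925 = -0.03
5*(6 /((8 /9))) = 33.75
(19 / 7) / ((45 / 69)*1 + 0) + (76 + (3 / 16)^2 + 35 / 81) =58517419 / 725760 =80.63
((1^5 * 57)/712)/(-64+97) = 19/7832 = 0.00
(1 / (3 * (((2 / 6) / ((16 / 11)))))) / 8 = 2 / 11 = 0.18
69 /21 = 23 /7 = 3.29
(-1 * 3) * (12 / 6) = -6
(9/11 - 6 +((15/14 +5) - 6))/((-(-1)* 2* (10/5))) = -1.28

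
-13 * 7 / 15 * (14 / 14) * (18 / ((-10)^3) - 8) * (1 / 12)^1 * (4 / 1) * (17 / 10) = 6201923 / 225000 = 27.56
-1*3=-3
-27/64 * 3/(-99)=9/704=0.01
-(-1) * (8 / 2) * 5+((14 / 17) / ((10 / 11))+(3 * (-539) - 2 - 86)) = -143148 / 85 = -1684.09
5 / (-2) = -5 / 2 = -2.50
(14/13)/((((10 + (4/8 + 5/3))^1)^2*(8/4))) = 252/69277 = 0.00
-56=-56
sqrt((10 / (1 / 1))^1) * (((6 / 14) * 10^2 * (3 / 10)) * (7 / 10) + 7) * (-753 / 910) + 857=857 - 6024 * sqrt(10) / 455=815.13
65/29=2.24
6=6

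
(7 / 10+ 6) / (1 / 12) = 402 / 5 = 80.40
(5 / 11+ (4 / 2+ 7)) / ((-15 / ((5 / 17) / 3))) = -104 / 1683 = -0.06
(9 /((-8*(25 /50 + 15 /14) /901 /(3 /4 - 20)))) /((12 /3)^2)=397341 /512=776.06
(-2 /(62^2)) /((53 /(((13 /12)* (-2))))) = 0.00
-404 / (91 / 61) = -24644 / 91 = -270.81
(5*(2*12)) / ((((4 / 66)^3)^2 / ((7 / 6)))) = 45201378915 / 16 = 2825086182.19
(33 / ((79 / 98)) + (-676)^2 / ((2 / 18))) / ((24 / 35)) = 1895326825 / 316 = 5997869.70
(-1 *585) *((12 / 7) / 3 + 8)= -35100 / 7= -5014.29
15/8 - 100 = -785/8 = -98.12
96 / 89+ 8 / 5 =1192 / 445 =2.68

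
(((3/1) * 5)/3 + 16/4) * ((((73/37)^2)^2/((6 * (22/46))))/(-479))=-1959478629/19749908618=-0.10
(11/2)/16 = 11/32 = 0.34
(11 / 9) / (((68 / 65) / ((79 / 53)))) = 56485 / 32436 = 1.74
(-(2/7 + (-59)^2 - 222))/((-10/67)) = 305721/14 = 21837.21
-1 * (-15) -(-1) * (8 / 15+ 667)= 10238 / 15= 682.53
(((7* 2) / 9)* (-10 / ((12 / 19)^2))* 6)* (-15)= 3509.72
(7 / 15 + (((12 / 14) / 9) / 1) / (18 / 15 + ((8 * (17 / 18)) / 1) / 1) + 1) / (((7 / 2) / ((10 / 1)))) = 122252 / 28959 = 4.22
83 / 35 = 2.37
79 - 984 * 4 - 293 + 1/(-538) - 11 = -2238619/538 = -4161.00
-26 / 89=-0.29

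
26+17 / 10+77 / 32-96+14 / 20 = -10431 / 160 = -65.19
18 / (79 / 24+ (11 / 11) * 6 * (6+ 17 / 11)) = 4752 / 12821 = 0.37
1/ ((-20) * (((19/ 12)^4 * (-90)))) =288/ 3258025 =0.00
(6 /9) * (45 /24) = 5 /4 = 1.25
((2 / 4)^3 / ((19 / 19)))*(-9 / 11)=-9 / 88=-0.10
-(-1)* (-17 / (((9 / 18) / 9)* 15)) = -102 / 5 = -20.40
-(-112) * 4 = 448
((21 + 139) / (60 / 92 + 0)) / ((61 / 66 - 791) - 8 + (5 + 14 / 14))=-16192 / 52277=-0.31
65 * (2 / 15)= 26 / 3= 8.67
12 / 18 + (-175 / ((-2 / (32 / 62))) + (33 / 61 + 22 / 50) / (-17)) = 6491366 / 141825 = 45.77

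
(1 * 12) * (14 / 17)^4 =5.52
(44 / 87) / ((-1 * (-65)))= 44 / 5655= 0.01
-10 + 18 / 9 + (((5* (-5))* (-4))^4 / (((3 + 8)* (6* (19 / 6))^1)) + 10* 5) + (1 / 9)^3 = 72906399371 / 152361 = 478510.90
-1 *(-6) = 6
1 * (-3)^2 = 9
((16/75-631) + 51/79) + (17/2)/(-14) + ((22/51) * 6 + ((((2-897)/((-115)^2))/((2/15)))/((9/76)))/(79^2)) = -24679000792217/39287719100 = -628.16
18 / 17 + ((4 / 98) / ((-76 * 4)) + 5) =767127 / 126616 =6.06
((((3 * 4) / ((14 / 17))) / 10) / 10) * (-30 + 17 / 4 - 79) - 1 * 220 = -329369 / 1400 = -235.26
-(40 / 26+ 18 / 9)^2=-2116 / 169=-12.52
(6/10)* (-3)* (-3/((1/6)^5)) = 209952/5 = 41990.40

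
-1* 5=-5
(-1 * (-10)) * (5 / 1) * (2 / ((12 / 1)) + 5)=775 / 3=258.33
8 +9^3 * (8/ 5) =5872/ 5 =1174.40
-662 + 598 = -64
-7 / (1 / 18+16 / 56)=-882 / 43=-20.51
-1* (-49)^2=-2401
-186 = -186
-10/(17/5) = -50/17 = -2.94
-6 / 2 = -3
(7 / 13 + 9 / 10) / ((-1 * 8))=-187 / 1040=-0.18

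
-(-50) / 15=10 / 3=3.33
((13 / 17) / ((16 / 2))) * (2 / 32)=13 / 2176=0.01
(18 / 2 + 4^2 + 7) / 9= 32 / 9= 3.56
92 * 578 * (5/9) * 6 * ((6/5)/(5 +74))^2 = 1276224/31205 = 40.90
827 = 827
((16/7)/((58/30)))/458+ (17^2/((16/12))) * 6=120912927/92974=1300.50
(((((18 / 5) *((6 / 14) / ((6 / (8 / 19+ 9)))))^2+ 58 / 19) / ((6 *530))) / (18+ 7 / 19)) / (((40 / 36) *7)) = 11835813 / 602724745000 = 0.00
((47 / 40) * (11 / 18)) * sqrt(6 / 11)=47 * sqrt(66) / 720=0.53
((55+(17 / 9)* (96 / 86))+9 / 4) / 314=30629 / 162024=0.19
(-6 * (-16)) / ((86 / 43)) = 48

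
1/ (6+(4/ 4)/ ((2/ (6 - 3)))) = 0.13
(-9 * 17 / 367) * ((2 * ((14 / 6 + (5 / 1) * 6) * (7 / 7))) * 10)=-98940 / 367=-269.59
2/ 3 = 0.67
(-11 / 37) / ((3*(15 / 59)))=-649 / 1665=-0.39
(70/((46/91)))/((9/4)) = 12740/207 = 61.55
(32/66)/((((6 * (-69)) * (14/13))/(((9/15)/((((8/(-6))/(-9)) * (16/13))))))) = -507/141680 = -0.00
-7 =-7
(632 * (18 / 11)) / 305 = 11376 / 3355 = 3.39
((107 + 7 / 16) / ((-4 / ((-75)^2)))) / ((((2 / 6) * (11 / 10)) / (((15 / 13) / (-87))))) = 725203125 / 132704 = 5464.82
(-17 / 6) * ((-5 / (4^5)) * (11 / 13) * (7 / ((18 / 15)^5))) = 20453125 / 621084672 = 0.03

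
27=27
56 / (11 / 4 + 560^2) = 224 / 1254411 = 0.00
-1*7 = -7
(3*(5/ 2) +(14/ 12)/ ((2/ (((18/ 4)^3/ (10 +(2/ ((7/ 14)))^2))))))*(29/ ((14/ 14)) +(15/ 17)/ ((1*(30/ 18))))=1993191/ 7072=281.84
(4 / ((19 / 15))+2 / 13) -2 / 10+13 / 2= 23741 / 2470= 9.61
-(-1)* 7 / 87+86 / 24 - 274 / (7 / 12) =-378433 / 812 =-466.05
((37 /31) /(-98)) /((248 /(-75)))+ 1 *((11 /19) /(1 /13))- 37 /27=2380736567 /386506512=6.16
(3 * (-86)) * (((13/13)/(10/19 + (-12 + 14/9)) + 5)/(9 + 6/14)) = -2501009/18656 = -134.06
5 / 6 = 0.83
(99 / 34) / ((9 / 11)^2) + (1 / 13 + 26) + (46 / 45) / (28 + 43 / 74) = 1281470843 / 42067350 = 30.46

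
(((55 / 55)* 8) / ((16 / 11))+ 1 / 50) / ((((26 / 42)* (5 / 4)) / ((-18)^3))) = -41602.80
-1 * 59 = -59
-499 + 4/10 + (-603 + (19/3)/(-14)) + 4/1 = -1098.05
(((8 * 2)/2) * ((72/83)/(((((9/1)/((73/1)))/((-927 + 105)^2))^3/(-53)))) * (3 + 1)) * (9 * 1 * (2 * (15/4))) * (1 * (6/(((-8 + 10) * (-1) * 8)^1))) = 6130377940901852542202510.00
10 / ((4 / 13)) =65 / 2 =32.50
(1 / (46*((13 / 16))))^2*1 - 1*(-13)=1162277 / 89401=13.00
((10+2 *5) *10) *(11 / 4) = 550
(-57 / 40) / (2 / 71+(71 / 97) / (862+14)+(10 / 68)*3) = -1461497157 / 482223350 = -3.03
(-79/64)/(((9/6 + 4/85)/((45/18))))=-33575/16832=-1.99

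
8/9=0.89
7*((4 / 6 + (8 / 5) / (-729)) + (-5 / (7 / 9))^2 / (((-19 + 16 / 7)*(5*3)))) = 165727 / 47385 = 3.50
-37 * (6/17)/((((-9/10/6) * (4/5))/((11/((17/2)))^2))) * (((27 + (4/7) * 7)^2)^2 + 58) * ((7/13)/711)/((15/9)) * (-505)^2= 295258175308481000/15136953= 19505786620.89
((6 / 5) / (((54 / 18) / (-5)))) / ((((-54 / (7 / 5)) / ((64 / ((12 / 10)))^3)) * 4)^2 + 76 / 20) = -1027604480000 / 1952449043441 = -0.53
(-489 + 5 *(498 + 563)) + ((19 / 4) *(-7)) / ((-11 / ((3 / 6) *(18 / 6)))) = 424207 / 88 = 4820.53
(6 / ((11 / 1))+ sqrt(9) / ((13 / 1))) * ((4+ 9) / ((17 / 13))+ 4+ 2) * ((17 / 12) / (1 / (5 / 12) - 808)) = -0.02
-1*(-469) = 469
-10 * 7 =-70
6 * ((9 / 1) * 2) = 108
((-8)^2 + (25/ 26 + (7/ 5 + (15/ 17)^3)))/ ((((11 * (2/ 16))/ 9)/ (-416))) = -49332327552/ 270215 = -182566.95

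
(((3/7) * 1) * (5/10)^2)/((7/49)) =3/4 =0.75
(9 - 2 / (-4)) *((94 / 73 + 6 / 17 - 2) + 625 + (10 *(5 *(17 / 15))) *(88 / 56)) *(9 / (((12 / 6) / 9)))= 9541507077 / 34748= 274591.55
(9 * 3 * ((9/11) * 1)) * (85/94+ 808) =18476991/1034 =17869.43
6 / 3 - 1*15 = -13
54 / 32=27 / 16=1.69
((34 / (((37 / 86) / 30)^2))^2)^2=2623453167904502409986457600000000 / 3512479453921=746894950510223571282.64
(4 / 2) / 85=2 / 85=0.02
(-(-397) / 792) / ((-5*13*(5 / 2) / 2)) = -397 / 64350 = -0.01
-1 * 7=-7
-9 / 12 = -3 / 4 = -0.75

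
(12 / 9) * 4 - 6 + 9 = 25 / 3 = 8.33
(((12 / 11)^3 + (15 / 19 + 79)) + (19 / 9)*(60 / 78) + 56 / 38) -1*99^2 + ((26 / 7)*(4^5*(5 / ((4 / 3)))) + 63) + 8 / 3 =4611.71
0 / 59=0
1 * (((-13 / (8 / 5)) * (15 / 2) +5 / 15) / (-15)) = 2909 / 720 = 4.04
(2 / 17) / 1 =2 / 17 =0.12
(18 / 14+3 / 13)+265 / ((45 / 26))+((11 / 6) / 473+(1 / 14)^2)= 154.64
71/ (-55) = -1.29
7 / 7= 1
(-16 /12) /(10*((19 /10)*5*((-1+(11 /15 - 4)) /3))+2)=6 /599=0.01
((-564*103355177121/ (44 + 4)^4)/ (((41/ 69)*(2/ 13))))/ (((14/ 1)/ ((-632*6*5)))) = 27319898576769435/ 167936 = 162680417401.69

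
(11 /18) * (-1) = -11 /18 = -0.61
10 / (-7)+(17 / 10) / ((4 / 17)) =1623 / 280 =5.80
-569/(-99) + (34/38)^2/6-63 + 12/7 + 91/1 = 17809909/500346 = 35.60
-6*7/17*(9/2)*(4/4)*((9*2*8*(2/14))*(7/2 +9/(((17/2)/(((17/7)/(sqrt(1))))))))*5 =-48600/7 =-6942.86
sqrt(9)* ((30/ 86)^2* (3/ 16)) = 2025/ 29584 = 0.07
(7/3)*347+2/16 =19435/24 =809.79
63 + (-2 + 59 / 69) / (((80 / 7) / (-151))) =78.13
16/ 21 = 0.76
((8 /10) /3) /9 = 4 /135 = 0.03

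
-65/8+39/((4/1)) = 1.62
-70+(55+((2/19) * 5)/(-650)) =-18526/1235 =-15.00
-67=-67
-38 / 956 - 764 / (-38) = 182235 / 9082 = 20.07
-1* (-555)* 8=4440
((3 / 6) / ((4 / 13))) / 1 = 13 / 8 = 1.62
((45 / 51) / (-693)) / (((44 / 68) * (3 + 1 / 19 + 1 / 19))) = -95 / 149919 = -0.00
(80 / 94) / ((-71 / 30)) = -1200 / 3337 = -0.36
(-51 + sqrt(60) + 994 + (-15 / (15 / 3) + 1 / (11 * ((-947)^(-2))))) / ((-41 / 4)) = -3628596 / 451 - 8 * sqrt(15) / 41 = -8046.42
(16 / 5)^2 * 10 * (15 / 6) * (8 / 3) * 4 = 8192 / 3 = 2730.67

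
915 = 915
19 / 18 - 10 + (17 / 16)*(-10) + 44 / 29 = -37693 / 2088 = -18.05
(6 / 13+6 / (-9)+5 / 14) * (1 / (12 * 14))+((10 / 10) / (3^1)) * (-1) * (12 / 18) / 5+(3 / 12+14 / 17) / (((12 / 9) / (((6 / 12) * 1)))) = 5598689 / 15593760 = 0.36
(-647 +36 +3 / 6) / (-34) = 1221 / 68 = 17.96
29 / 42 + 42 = 42.69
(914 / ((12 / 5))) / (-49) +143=39757 / 294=135.23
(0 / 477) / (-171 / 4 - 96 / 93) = 0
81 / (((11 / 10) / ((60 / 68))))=12150 / 187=64.97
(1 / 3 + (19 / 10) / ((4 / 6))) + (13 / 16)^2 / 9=37517 / 11520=3.26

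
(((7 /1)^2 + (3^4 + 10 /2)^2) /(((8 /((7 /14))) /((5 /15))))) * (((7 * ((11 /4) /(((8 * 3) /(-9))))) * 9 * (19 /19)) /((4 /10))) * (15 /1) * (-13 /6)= 818750.06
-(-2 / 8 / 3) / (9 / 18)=1 / 6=0.17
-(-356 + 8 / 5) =1772 / 5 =354.40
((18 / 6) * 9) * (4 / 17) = 108 / 17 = 6.35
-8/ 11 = -0.73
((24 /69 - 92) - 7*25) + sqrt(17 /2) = -6133 /23 + sqrt(34) /2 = -263.74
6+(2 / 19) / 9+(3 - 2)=1199 / 171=7.01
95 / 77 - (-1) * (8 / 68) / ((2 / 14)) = 2693 / 1309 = 2.06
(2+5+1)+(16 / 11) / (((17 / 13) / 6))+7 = 4053 / 187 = 21.67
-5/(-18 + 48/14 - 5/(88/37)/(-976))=3006080/8759281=0.34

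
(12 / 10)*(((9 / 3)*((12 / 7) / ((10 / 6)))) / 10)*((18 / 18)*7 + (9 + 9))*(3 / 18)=54 / 35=1.54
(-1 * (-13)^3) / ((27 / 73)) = 160381 / 27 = 5940.04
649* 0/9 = 0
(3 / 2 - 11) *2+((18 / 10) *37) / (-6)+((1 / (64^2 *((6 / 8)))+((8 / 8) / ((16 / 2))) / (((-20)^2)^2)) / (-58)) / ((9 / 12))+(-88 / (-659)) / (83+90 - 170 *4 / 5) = -122580714263899 / 4072936320000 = -30.10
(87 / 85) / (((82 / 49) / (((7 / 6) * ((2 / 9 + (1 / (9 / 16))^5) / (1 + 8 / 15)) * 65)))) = 343223075195 / 631076346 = 543.87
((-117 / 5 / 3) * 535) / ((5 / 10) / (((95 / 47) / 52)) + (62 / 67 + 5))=-8853715 / 39863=-222.10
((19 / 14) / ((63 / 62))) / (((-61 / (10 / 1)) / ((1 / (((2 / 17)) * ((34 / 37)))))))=-108965 / 53802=-2.03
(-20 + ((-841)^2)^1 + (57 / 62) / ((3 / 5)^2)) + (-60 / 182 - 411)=11964180745 / 16926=706852.22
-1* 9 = -9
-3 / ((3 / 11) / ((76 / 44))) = -19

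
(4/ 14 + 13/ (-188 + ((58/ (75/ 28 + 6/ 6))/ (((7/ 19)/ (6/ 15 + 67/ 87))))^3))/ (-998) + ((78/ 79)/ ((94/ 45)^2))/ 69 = 5543899962104445560519/ 1852314017540214163974808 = 0.00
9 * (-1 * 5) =-45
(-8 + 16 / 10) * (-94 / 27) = 22.28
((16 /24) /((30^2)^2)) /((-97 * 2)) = -1 /235710000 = -0.00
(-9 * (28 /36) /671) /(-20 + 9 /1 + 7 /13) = 91 /91256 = 0.00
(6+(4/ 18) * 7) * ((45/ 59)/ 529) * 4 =1360/ 31211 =0.04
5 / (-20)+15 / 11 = 49 / 44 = 1.11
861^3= 638277381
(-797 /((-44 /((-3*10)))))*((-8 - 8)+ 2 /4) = 370605 /44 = 8422.84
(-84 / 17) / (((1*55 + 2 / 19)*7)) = -76 / 5933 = -0.01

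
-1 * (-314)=314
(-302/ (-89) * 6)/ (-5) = -1812/ 445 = -4.07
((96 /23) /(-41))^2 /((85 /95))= 175104 /15117233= 0.01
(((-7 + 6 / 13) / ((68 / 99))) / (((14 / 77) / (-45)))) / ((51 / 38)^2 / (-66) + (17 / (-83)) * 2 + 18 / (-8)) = -80758524825 / 92101711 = -876.84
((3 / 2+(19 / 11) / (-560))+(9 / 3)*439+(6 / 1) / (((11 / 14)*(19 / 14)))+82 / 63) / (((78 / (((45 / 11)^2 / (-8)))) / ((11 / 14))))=-20942249865 / 749805056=-27.93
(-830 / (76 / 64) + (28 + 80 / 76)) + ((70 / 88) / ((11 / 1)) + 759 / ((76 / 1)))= -1516962 / 2299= -659.84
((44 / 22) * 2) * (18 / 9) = 8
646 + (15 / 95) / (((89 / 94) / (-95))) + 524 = 102720 / 89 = 1154.16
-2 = -2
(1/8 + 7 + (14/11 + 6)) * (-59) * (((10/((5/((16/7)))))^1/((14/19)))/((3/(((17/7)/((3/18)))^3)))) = -143546776272/26411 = -5435113.26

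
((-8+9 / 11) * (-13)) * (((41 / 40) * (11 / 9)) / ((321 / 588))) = 2063243 / 9630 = 214.25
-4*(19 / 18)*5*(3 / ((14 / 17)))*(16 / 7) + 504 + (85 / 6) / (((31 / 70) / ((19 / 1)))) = 4265413 / 4557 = 936.01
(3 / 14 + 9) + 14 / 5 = 841 / 70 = 12.01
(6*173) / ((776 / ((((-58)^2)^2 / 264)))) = 122359613 / 2134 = 57338.15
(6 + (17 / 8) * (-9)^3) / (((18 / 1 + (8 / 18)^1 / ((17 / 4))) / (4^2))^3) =-565946471232 / 531348325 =-1065.11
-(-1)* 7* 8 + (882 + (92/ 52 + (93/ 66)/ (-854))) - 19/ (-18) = 2068113655/ 2198196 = 940.82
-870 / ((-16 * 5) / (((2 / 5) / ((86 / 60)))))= 3.03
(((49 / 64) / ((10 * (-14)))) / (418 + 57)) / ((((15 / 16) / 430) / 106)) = -15953 / 28500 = -0.56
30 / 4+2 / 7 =7.79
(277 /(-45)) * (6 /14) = -2.64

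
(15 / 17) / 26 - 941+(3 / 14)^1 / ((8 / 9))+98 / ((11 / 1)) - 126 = -288013651 / 272272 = -1057.82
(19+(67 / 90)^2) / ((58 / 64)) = 1267112 / 58725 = 21.58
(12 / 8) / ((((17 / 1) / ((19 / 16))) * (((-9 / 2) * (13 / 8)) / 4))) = -38 / 663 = -0.06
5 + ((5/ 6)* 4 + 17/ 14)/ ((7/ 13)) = 3953/ 294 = 13.45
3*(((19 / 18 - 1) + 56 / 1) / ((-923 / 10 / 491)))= -2477095 / 2769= -894.58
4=4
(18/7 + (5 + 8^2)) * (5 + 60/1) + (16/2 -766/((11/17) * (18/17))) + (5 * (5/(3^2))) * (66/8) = 9882205/2772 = 3565.01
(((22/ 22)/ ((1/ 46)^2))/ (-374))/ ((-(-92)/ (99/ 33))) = -69/ 374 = -0.18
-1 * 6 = -6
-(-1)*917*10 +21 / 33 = 100877 / 11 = 9170.64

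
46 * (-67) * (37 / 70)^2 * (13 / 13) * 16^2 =-270032512 / 1225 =-220434.70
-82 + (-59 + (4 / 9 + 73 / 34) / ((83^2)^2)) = -2047636717073 / 14522246226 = -141.00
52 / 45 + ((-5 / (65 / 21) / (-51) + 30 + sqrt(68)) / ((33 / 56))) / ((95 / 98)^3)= 105413504*sqrt(17) / 28293375 + 1071120636772 / 18758507625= 72.46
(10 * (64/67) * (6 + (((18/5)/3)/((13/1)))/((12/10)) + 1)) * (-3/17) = -176640/14807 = -11.93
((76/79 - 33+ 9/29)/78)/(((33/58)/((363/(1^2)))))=-799568/3081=-259.52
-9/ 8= -1.12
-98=-98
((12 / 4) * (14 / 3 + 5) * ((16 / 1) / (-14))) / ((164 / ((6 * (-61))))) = 21228 / 287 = 73.97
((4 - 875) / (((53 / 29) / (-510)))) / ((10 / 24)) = 30917016 / 53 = 583339.92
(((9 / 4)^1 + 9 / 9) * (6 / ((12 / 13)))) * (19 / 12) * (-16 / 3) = -3211 / 18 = -178.39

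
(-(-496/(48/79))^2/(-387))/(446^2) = 5997601/692824428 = 0.01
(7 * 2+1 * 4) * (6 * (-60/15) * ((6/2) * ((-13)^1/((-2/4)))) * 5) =-168480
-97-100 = -197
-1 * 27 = -27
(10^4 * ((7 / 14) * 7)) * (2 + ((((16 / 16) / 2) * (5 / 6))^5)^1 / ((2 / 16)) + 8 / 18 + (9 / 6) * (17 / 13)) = 7972094375 / 50544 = 157725.83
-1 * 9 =-9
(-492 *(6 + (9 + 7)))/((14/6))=-32472/7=-4638.86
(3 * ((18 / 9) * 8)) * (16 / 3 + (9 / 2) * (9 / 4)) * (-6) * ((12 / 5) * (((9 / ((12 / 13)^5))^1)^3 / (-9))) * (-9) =-18989966308227670847 / 733835427840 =-25877690.81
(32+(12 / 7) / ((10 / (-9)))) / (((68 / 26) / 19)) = 131651 / 595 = 221.26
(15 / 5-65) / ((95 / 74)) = -48.29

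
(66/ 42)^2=2.47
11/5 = 2.20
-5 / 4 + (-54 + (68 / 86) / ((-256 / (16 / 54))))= -1026341 / 18576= -55.25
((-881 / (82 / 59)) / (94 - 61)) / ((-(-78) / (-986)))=25625647 / 105534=242.82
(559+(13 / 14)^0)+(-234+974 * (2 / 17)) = 7490 / 17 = 440.59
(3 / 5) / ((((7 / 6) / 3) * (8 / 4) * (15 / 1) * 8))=9 / 1400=0.01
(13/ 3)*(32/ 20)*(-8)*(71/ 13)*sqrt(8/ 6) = -9088*sqrt(3)/ 45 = -349.80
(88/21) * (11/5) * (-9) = -2904/35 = -82.97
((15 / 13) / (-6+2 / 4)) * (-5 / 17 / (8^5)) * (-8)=-75 / 4978688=-0.00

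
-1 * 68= -68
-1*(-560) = 560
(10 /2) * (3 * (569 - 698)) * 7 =-13545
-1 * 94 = -94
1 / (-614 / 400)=-200 / 307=-0.65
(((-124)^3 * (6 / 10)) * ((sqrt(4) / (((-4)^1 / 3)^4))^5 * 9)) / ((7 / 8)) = -2804619440435157 / 2348810240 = -1194059.61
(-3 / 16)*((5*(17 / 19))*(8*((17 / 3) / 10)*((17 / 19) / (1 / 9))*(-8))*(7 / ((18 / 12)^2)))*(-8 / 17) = -129472 / 361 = -358.65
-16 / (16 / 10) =-10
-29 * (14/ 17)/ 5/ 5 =-406/ 425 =-0.96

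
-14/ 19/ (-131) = 14/ 2489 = 0.01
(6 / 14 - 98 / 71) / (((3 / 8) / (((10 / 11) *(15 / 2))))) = -8600 / 497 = -17.30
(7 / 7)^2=1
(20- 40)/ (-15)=4/ 3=1.33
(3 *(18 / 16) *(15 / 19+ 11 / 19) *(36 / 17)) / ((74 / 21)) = 66339 / 23902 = 2.78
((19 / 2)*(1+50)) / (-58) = -969 / 116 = -8.35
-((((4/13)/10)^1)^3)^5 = -0.00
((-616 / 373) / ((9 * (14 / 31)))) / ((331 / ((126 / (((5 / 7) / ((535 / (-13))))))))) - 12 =-4957324 / 1605019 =-3.09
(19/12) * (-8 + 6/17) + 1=-1133/102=-11.11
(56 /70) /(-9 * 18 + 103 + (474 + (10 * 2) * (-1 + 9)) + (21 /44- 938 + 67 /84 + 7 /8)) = -7392 /3334255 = -0.00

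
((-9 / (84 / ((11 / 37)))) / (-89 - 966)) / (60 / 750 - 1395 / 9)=-55 / 282207436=-0.00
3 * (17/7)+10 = 121/7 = 17.29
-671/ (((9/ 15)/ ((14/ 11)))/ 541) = -2310070/ 3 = -770023.33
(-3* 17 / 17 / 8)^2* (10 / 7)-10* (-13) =29165 / 224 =130.20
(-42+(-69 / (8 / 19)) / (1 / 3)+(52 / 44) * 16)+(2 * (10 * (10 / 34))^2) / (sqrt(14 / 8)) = -45295 / 88+10000 * sqrt(7) / 2023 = -501.64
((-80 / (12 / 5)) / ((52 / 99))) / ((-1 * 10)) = 6.35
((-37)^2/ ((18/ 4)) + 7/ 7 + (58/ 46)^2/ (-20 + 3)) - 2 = 24534328/ 80937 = 303.13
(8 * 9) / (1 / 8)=576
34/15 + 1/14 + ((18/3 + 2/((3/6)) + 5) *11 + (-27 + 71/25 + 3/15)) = 150547/1050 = 143.38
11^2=121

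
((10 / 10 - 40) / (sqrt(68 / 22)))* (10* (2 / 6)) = -65* sqrt(374) / 17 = -73.94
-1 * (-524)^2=-274576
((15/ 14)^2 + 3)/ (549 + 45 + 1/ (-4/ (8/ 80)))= 0.01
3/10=0.30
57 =57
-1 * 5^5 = -3125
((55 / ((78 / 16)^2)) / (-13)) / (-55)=64 / 19773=0.00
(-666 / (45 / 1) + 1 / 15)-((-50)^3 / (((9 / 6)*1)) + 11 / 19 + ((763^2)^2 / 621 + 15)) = -32192556271568 / 58995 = -545682791.28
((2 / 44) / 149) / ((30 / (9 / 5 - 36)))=-57 / 163900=-0.00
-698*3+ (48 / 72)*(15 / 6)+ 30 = -6187 / 3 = -2062.33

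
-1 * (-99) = 99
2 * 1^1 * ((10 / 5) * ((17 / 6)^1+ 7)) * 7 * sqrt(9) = 826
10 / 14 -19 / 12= -73 / 84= -0.87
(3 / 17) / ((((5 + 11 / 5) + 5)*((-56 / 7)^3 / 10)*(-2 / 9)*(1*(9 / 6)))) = 225 / 265472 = 0.00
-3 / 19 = -0.16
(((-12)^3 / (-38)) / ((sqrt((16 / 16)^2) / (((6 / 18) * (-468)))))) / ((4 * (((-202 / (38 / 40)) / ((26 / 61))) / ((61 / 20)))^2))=-3381183 / 51005000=-0.07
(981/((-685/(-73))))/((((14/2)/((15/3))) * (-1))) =-71613/959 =-74.67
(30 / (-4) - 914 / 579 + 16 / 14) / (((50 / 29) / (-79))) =147373157 / 405300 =363.61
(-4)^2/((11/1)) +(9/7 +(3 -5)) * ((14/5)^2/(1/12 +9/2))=64/275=0.23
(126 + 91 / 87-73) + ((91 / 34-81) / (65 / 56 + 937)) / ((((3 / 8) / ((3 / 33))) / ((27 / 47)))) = 2170670583590 / 40172049291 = 54.03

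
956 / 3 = 318.67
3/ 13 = 0.23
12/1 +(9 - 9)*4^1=12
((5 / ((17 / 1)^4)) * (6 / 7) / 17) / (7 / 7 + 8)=0.00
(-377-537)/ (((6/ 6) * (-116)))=457/ 58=7.88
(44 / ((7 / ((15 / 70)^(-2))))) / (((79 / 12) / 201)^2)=796384512 / 6241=127605.27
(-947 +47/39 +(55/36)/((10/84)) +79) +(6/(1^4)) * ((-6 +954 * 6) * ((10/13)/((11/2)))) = 1128087/286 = 3944.36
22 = 22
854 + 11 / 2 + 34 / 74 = 63637 / 74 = 859.96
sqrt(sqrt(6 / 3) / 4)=2^(1 / 4) / 2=0.59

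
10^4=10000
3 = 3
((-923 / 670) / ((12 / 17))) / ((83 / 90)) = -47073 / 22244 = -2.12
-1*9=-9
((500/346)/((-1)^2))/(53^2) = 250/485957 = 0.00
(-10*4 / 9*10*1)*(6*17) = -13600 / 3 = -4533.33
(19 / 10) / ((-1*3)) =-19 / 30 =-0.63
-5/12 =-0.42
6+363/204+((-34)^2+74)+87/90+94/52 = 16449743/13260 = 1240.55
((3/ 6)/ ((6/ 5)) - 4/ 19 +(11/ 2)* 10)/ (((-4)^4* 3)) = 12587/ 175104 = 0.07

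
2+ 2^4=18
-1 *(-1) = 1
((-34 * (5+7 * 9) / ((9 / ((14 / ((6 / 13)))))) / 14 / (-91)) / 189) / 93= 1156 / 3322053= 0.00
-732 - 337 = -1069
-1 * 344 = -344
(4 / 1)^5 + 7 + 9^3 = 1760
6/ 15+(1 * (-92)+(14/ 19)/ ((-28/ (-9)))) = -17359/ 190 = -91.36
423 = 423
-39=-39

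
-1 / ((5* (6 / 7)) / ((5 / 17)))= -7 / 102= -0.07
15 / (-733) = -15 / 733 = -0.02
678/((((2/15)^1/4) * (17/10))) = 203400/17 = 11964.71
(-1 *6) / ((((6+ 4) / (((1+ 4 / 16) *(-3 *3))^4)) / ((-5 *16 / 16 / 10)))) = 2460375 / 512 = 4805.42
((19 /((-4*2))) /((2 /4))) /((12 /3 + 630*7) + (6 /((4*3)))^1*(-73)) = -19 /17510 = -0.00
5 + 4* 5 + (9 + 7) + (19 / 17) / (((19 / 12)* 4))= 700 / 17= 41.18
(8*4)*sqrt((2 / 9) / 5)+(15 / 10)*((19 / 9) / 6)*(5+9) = 32*sqrt(10) / 15+133 / 18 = 14.14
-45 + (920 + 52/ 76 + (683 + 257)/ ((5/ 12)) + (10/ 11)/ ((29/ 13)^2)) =550485112/ 175769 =3131.87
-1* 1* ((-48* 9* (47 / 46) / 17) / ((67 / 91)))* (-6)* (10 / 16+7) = -42265314 / 26197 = -1613.36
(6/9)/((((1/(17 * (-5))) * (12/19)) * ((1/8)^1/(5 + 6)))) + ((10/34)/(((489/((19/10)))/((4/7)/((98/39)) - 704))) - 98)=-68384369455/8554077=-7994.36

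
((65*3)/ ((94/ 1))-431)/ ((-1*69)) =1753/ 282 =6.22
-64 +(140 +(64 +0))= 140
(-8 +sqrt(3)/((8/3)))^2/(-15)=-3.60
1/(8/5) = 5/8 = 0.62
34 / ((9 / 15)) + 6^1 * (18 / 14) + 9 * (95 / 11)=32827 / 231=142.11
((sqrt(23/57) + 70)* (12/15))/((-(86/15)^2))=-3150/1849- 15* sqrt(1311)/35131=-1.72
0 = 0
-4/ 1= -4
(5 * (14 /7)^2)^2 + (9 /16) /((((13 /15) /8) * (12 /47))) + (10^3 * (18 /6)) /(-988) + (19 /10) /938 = 1933661211 /4633720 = 417.30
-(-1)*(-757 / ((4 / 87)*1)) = -65859 / 4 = -16464.75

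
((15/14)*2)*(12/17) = 180/119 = 1.51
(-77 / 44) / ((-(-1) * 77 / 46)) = -23 / 22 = -1.05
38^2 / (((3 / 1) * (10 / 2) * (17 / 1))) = 1444 / 255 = 5.66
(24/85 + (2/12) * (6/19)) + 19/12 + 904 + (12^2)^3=57885926617/19380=2986889.92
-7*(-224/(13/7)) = 10976/13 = 844.31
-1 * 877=-877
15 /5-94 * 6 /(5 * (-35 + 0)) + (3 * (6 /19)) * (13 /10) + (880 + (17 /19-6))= 2933811 /3325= 882.35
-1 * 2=-2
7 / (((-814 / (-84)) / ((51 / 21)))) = 714 / 407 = 1.75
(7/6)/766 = 7/4596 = 0.00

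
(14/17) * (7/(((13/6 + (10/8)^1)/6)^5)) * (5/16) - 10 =39561298310/1969555417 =20.09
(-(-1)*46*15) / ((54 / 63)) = 805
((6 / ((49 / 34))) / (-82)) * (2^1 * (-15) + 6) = 2448 / 2009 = 1.22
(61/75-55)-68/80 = -16511/300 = -55.04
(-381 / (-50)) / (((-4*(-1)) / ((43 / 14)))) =16383 / 2800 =5.85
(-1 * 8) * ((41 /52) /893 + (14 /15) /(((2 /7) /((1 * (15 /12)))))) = -1137928 /34827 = -32.67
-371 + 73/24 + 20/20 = -8807/24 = -366.96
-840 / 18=-140 / 3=-46.67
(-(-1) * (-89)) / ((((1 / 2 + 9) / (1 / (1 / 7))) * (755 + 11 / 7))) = -4361 / 50312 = -0.09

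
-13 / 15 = -0.87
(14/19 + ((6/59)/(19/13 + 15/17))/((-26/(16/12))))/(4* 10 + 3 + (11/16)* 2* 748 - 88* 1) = 426576/571096813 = 0.00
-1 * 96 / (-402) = 16 / 67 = 0.24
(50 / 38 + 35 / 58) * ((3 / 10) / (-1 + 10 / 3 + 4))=3807 / 41876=0.09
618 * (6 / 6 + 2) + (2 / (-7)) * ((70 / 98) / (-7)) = 635932 / 343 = 1854.03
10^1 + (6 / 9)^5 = 2462 / 243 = 10.13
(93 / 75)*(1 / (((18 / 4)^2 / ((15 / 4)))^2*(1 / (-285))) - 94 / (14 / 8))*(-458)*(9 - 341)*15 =-509050491848 / 2835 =-179559256.38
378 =378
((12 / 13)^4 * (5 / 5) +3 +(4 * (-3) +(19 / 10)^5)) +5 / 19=908963207241 / 54265900000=16.75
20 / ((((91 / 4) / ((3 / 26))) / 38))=4560 / 1183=3.85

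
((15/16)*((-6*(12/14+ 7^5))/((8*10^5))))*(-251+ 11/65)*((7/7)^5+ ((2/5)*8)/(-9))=695364581/36400000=19.10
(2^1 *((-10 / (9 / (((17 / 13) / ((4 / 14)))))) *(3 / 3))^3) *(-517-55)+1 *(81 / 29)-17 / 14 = 7525999065841 / 50019606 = 150460.98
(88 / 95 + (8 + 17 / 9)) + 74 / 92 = 456997 / 39330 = 11.62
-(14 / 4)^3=-42.88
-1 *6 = -6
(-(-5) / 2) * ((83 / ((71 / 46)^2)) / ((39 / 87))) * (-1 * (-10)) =1943.00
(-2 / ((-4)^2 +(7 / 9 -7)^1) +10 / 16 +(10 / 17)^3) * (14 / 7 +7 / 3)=1169051 / 432344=2.70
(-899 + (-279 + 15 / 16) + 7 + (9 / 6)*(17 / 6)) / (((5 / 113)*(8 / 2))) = -2107789 / 320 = -6586.84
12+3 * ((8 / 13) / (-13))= 2004 / 169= 11.86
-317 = -317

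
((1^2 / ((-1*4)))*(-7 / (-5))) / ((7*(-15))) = 1 / 300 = 0.00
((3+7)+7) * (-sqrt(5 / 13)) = -17 * sqrt(65) / 13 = -10.54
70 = 70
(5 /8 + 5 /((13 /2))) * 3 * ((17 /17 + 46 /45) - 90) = -114811 /312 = -367.98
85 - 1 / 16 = 1359 / 16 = 84.94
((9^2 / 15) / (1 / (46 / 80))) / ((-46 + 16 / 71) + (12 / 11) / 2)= -485001 / 7064800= -0.07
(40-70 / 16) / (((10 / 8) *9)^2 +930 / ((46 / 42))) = 874 / 23937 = 0.04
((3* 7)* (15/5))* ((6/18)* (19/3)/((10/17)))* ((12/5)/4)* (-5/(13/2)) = -6783/65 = -104.35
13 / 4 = 3.25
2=2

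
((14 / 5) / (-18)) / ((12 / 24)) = -14 / 45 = -0.31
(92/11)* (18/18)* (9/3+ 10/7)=2852/77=37.04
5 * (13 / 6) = 65 / 6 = 10.83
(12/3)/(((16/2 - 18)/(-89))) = 178/5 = 35.60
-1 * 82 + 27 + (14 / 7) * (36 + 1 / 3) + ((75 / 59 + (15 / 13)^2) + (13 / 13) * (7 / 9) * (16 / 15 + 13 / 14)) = 58746019 / 2692170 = 21.82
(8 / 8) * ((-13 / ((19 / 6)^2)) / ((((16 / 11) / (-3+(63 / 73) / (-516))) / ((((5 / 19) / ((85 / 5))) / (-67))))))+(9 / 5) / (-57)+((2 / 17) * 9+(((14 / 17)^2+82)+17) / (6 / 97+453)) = 96167928036346817 / 77141909320337520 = 1.25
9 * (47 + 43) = 810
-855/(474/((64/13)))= -8.88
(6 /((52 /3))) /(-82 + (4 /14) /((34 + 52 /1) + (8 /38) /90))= -1158129 /274336777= -0.00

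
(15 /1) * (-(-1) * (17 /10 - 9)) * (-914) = 100083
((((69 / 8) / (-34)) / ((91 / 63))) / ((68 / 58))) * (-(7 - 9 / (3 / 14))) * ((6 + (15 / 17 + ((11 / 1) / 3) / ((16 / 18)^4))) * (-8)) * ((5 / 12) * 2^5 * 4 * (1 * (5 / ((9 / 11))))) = 5702139394875 / 32700928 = 174372.40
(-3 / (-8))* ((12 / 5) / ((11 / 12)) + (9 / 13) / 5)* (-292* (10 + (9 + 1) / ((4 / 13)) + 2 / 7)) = -258557751 / 20020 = -12914.97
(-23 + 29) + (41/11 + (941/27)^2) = 9818294/8019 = 1224.38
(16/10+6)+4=58/5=11.60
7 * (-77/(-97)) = 539/97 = 5.56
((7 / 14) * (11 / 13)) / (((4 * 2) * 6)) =11 / 1248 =0.01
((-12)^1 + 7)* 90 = -450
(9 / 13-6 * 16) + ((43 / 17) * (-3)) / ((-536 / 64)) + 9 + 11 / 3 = -3630749 / 44421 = -81.73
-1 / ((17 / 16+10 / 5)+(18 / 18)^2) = -16 / 65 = -0.25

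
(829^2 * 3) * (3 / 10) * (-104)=-321628788 / 5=-64325757.60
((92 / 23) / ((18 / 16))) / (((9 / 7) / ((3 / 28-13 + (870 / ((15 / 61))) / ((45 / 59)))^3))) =198005535657267845291 / 723350250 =273733970033.56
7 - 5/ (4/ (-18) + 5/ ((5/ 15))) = 886/ 133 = 6.66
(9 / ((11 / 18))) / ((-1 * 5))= -162 / 55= -2.95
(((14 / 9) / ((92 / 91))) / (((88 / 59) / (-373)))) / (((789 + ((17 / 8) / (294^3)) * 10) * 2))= -4947773048673 / 20290815755617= -0.24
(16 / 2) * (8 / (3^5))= 64 / 243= 0.26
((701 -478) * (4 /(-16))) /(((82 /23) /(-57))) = 292353 /328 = 891.32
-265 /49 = -5.41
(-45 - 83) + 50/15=-374/3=-124.67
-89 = -89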